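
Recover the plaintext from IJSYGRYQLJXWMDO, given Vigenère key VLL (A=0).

Repeat the key across the ciphertext: VLLVLLVLLVLLVLL
I(8)−V(21): -13≡13 → N
J(9)−L(11): -2≡24 → Y
S(18)−L(11): 7 → H
Y(24)−V(21): 3 → D
G(6)−L(11): -5≡21 → V
R(17)−L(11): 6 → G
Y(24)−V(21): 3 → D
Q(16)−L(11): 5 → F
L(11)−L(11): 0 → A
J(9)−V(21): -12≡14 → O
X(23)−L(11): 12 → M
W(22)−L(11): 11 → L
M(12)−V(21): -9≡17 → R
D(3)−L(11): -8≡18 → S
O(14)−L(11): 3 → D

NYHDVGDFAOMLRSD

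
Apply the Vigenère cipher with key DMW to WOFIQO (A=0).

Repeat the key across the message: DMWDMW
W(22)+D(3): 25 → Z
O(14)+M(12): 26≡0 → A
F(5)+W(22): 27≡1 → B
I(8)+D(3): 11 → L
Q(16)+M(12): 28≡2 → C
O(14)+W(22): 36≡10 → K

ZABLCK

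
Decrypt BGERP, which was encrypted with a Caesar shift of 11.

QVTGE

B(1): 1−11=-10≡16 → Q
G(6): 6−11=-5≡21 → V
E(4): 4−11=-7≡19 → T
R(17): 17−11=6 → G
P(15): 15−11=4 → E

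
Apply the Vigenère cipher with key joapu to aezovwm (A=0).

jszdpfa

Repeat the key across the message: joapujo
a(0)+j(9): 9 → j
e(4)+o(14): 18 → s
z(25)+a(0): 25 → z
o(14)+p(15): 29≡3 → d
v(21)+u(20): 41≡15 → p
w(22)+j(9): 31≡5 → f
m(12)+o(14): 26≡0 → a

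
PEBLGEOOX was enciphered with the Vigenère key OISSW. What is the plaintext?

BWJTKQGWF

Repeat the key across the ciphertext: OISSWOISS
P(15)−O(14): 1 → B
E(4)−I(8): -4≡22 → W
B(1)−S(18): -17≡9 → J
L(11)−S(18): -7≡19 → T
G(6)−W(22): -16≡10 → K
E(4)−O(14): -10≡16 → Q
O(14)−I(8): 6 → G
O(14)−S(18): -4≡22 → W
X(23)−S(18): 5 → F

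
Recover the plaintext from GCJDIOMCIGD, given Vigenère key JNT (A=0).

XPQUVVDPPXQ

Repeat the key across the ciphertext: JNTJNTJNTJN
G(6)−J(9): -3≡23 → X
C(2)−N(13): -11≡15 → P
J(9)−T(19): -10≡16 → Q
D(3)−J(9): -6≡20 → U
I(8)−N(13): -5≡21 → V
O(14)−T(19): -5≡21 → V
M(12)−J(9): 3 → D
C(2)−N(13): -11≡15 → P
I(8)−T(19): -11≡15 → P
G(6)−J(9): -3≡23 → X
D(3)−N(13): -10≡16 → Q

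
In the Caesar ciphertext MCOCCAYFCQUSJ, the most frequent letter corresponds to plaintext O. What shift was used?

14

The most frequent ciphertext letter is C (appears 4 times).
C is position 2; O is position 14.
Shift = -12≡14.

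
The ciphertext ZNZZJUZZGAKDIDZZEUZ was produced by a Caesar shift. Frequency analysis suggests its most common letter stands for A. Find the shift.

The most frequent ciphertext letter is Z (appears 8 times).
Z is position 25; A is position 0.
Shift = 25.

25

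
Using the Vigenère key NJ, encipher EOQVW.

Repeat the key across the message: NJNJN
E(4)+N(13): 17 → R
O(14)+J(9): 23 → X
Q(16)+N(13): 29≡3 → D
V(21)+J(9): 30≡4 → E
W(22)+N(13): 35≡9 → J

RXDEJ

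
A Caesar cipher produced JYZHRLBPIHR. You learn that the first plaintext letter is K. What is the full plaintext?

From the crib: J(9)−K(10)=-1≡25, so the shift is 25.
Subtract 25 from each ciphertext letter:
J(9): 9−25=-16≡10 → K
Y(24): 24−25=-1≡25 → Z
Z(25): 25−25=0 → A
H(7): 7−25=-18≡8 → I
R(17): 17−25=-8≡18 → S
L(11): 11−25=-14≡12 → M
B(1): 1−25=-24≡2 → C
P(15): 15−25=-10≡16 → Q
I(8): 8−25=-17≡9 → J
H(7): 7−25=-18≡8 → I
R(17): 17−25=-8≡18 → S

KZAISMCQJIS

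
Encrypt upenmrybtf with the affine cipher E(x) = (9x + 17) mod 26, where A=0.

u(20): 9·20+17=197≡15 → p
p(15): 9·15+17=152≡22 → w
e(4): 9·4+17=53≡1 → b
n(13): 9·13+17=134≡4 → e
m(12): 9·12+17=125≡21 → v
r(17): 9·17+17=170≡14 → o
y(24): 9·24+17=233≡25 → z
b(1): 9·1+17=26≡0 → a
t(19): 9·19+17=188≡6 → g
f(5): 9·5+17=62≡10 → k

pwbevozagk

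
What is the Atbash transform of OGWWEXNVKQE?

LTDDVCMEPJV

O(14) → L(11)
G(6) → T(19)
W(22) → D(3)
W(22) → D(3)
E(4) → V(21)
X(23) → C(2)
N(13) → M(12)
V(21) → E(4)
K(10) → P(15)
Q(16) → J(9)
E(4) → V(21)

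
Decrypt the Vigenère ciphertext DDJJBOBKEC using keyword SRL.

LMYRKDJTTK

Repeat the key across the ciphertext: SRLSRLSRLS
D(3)−S(18): -15≡11 → L
D(3)−R(17): -14≡12 → M
J(9)−L(11): -2≡24 → Y
J(9)−S(18): -9≡17 → R
B(1)−R(17): -16≡10 → K
O(14)−L(11): 3 → D
B(1)−S(18): -17≡9 → J
K(10)−R(17): -7≡19 → T
E(4)−L(11): -7≡19 → T
C(2)−S(18): -16≡10 → K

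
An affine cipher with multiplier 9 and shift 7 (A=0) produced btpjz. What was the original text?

ikygc

The inverse of 9 mod 26 is 3, since 9·3=27≡1. Apply D(y)=3·(y−7) mod 26:
b(1): 3·(1−7)=-18≡8 → i
t(19): 3·(19−7)=36≡10 → k
p(15): 3·(15−7)=24 → y
j(9): 3·(9−7)=6 → g
z(25): 3·(25−7)=54≡2 → c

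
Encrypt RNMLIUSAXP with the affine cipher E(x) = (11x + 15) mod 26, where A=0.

UCRGZBFPIY

R(17): 11·17+15=202≡20 → U
N(13): 11·13+15=158≡2 → C
M(12): 11·12+15=147≡17 → R
L(11): 11·11+15=136≡6 → G
I(8): 11·8+15=103≡25 → Z
U(20): 11·20+15=235≡1 → B
S(18): 11·18+15=213≡5 → F
A(0): 11·0+15=15 → P
X(23): 11·23+15=268≡8 → I
P(15): 11·15+15=180≡24 → Y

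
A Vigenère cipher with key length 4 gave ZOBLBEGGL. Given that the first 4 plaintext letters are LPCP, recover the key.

Subtract each crib letter from the matching ciphertext letter (mod 26):
Z(25)−L(11)=14 → O
O(14)−P(15)=-1≡25 → Z
B(1)−C(2)=-1≡25 → Z
L(11)−P(15)=-4≡22 → W

OZZW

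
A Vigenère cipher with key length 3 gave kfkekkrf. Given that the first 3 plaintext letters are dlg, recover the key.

hue

Subtract each crib letter from the matching ciphertext letter (mod 26):
k(10)−d(3)=7 → h
f(5)−l(11)=-6≡20 → u
k(10)−g(6)=4 → e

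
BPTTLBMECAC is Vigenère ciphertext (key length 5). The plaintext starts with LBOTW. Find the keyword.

Subtract each crib letter from the matching ciphertext letter (mod 26):
B(1)−L(11)=-10≡16 → Q
P(15)−B(1)=14 → O
T(19)−O(14)=5 → F
T(19)−T(19)=0 → A
L(11)−W(22)=-11≡15 → P

QOFAP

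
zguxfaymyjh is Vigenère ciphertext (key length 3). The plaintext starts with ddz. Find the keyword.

wdv

Subtract each crib letter from the matching ciphertext letter (mod 26):
z(25)−d(3)=22 → w
g(6)−d(3)=3 → d
u(20)−z(25)=-5≡21 → v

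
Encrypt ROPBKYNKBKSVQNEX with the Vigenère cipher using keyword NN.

Repeat the key across the message: NNNNNNNNNNNNNNNN
R(17)+N(13): 30≡4 → E
O(14)+N(13): 27≡1 → B
P(15)+N(13): 28≡2 → C
B(1)+N(13): 14 → O
K(10)+N(13): 23 → X
Y(24)+N(13): 37≡11 → L
N(13)+N(13): 26≡0 → A
K(10)+N(13): 23 → X
B(1)+N(13): 14 → O
K(10)+N(13): 23 → X
S(18)+N(13): 31≡5 → F
V(21)+N(13): 34≡8 → I
Q(16)+N(13): 29≡3 → D
N(13)+N(13): 26≡0 → A
E(4)+N(13): 17 → R
X(23)+N(13): 36≡10 → K

EBCOXLAXOXFIDARK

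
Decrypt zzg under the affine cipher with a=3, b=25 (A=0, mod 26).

The inverse of 3 mod 26 is 9, since 3·9=27≡1. Apply D(y)=9·(y−25) mod 26:
z(25): 9·(25−25)=0 → a
z(25): 9·(25−25)=0 → a
g(6): 9·(6−25)=-171≡11 → l

aal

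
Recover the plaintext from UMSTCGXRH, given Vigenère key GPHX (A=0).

Repeat the key across the ciphertext: GPHXGPHXG
U(20)−G(6): 14 → O
M(12)−P(15): -3≡23 → X
S(18)−H(7): 11 → L
T(19)−X(23): -4≡22 → W
C(2)−G(6): -4≡22 → W
G(6)−P(15): -9≡17 → R
X(23)−H(7): 16 → Q
R(17)−X(23): -6≡20 → U
H(7)−G(6): 1 → B

OXLWWRQUB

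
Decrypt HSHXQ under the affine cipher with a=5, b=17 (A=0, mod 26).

The inverse of 5 mod 26 is 21, since 5·21=105≡1. Apply D(y)=21·(y−17) mod 26:
H(7): 21·(7−17)=-210≡24 → Y
S(18): 21·(18−17)=21 → V
H(7): 21·(7−17)=-210≡24 → Y
X(23): 21·(23−17)=126≡22 → W
Q(16): 21·(16−17)=-21≡5 → F

YVYWF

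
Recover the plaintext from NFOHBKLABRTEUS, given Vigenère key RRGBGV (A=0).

Repeat the key across the ciphertext: RRGBGVRRGBGVRR
N(13)−R(17): -4≡22 → W
F(5)−R(17): -12≡14 → O
O(14)−G(6): 8 → I
H(7)−B(1): 6 → G
B(1)−G(6): -5≡21 → V
K(10)−V(21): -11≡15 → P
L(11)−R(17): -6≡20 → U
A(0)−R(17): -17≡9 → J
B(1)−G(6): -5≡21 → V
R(17)−B(1): 16 → Q
T(19)−G(6): 13 → N
E(4)−V(21): -17≡9 → J
U(20)−R(17): 3 → D
S(18)−R(17): 1 → B

WOIGVPUJVQNJDB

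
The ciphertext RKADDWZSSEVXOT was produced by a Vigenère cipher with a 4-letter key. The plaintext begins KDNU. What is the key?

HHNJ

Subtract each crib letter from the matching ciphertext letter (mod 26):
R(17)−K(10)=7 → H
K(10)−D(3)=7 → H
A(0)−N(13)=-13≡13 → N
D(3)−U(20)=-17≡9 → J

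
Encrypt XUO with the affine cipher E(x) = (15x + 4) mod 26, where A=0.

LSG

X(23): 15·23+4=349≡11 → L
U(20): 15·20+4=304≡18 → S
O(14): 15·14+4=214≡6 → G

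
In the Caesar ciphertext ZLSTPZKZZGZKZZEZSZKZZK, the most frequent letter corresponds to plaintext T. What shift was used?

6

The most frequent ciphertext letter is Z (appears 11 times).
Z is position 25; T is position 19.
Shift = 6.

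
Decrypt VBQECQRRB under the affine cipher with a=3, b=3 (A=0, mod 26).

GINJRNWWI

The inverse of 3 mod 26 is 9, since 3·9=27≡1. Apply D(y)=9·(y−3) mod 26:
V(21): 9·(21−3)=162≡6 → G
B(1): 9·(1−3)=-18≡8 → I
Q(16): 9·(16−3)=117≡13 → N
E(4): 9·(4−3)=9 → J
C(2): 9·(2−3)=-9≡17 → R
Q(16): 9·(16−3)=117≡13 → N
R(17): 9·(17−3)=126≡22 → W
R(17): 9·(17−3)=126≡22 → W
B(1): 9·(1−3)=-18≡8 → I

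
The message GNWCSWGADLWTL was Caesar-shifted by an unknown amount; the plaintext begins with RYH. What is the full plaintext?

RYHNDHRLOWHEW

From the crib: G(6)−R(17)=-11≡15, so the shift is 15.
Subtract 15 from each ciphertext letter:
G(6): 6−15=-9≡17 → R
N(13): 13−15=-2≡24 → Y
W(22): 22−15=7 → H
C(2): 2−15=-13≡13 → N
S(18): 18−15=3 → D
W(22): 22−15=7 → H
G(6): 6−15=-9≡17 → R
A(0): 0−15=-15≡11 → L
D(3): 3−15=-12≡14 → O
L(11): 11−15=-4≡22 → W
W(22): 22−15=7 → H
T(19): 19−15=4 → E
L(11): 11−15=-4≡22 → W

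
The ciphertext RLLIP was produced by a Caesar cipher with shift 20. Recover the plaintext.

R(17): 17−20=-3≡23 → X
L(11): 11−20=-9≡17 → R
L(11): 11−20=-9≡17 → R
I(8): 8−20=-12≡14 → O
P(15): 15−20=-5≡21 → V

XRROV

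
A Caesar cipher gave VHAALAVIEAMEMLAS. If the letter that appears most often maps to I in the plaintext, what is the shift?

18

The most frequent ciphertext letter is A (appears 5 times).
A is position 0; I is position 8.
Shift = -8≡18.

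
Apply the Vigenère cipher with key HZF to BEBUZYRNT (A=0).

Repeat the key across the message: HZFHZFHZF
B(1)+H(7): 8 → I
E(4)+Z(25): 29≡3 → D
B(1)+F(5): 6 → G
U(20)+H(7): 27≡1 → B
Z(25)+Z(25): 50≡24 → Y
Y(24)+F(5): 29≡3 → D
R(17)+H(7): 24 → Y
N(13)+Z(25): 38≡12 → M
T(19)+F(5): 24 → Y

IDGBYDYMY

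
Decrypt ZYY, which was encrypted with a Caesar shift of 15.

KJJ

Z(25): 25−15=10 → K
Y(24): 24−15=9 → J
Y(24): 24−15=9 → J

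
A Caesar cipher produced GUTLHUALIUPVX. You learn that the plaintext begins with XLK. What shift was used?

9

From the crib: G(6)−X(23)=-17≡9, so the shift is 9.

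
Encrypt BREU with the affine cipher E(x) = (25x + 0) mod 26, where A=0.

ZJWG

B(1): 25·1+0=25 → Z
R(17): 25·17+0=425≡9 → J
E(4): 25·4+0=100≡22 → W
U(20): 25·20+0=500≡6 → G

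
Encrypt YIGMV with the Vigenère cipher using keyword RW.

Repeat the key across the message: RWRWR
Y(24)+R(17): 41≡15 → P
I(8)+W(22): 30≡4 → E
G(6)+R(17): 23 → X
M(12)+W(22): 34≡8 → I
V(21)+R(17): 38≡12 → M

PEXIM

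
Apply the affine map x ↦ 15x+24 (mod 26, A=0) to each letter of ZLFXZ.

JHVFJ

Z(25): 15·25+24=399≡9 → J
L(11): 15·11+24=189≡7 → H
F(5): 15·5+24=99≡21 → V
X(23): 15·23+24=369≡5 → F
Z(25): 15·25+24=399≡9 → J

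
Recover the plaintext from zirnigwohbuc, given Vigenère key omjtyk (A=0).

lwiukwicyiws

Repeat the key across the ciphertext: omjtykomjtyk
z(25)−o(14): 11 → l
i(8)−m(12): -4≡22 → w
r(17)−j(9): 8 → i
n(13)−t(19): -6≡20 → u
i(8)−y(24): -16≡10 → k
g(6)−k(10): -4≡22 → w
w(22)−o(14): 8 → i
o(14)−m(12): 2 → c
h(7)−j(9): -2≡24 → y
b(1)−t(19): -18≡8 → i
u(20)−y(24): -4≡22 → w
c(2)−k(10): -8≡18 → s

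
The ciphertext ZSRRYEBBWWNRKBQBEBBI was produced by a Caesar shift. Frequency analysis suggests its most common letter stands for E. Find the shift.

23

The most frequent ciphertext letter is B (appears 6 times).
B is position 1; E is position 4.
Shift = -3≡23.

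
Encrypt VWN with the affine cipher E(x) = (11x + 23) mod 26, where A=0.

V(21): 11·21+23=254≡20 → U
W(22): 11·22+23=265≡5 → F
N(13): 11·13+23=166≡10 → K

UFK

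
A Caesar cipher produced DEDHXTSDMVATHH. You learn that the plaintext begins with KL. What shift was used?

19

From the crib: D(3)−K(10)=-7≡19, so the shift is 19.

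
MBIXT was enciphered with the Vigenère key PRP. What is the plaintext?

Repeat the key across the ciphertext: PRPPR
M(12)−P(15): -3≡23 → X
B(1)−R(17): -16≡10 → K
I(8)−P(15): -7≡19 → T
X(23)−P(15): 8 → I
T(19)−R(17): 2 → C

XKTIC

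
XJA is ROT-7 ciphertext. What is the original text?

QCT

X(23): 23−7=16 → Q
J(9): 9−7=2 → C
A(0): 0−7=-7≡19 → T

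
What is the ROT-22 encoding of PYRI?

LUNE

P(15): 15+22=37≡11 → L
Y(24): 24+22=46≡20 → U
R(17): 17+22=39≡13 → N
I(8): 8+22=30≡4 → E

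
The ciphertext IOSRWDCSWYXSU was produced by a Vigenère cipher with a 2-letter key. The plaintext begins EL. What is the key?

ED

Subtract each crib letter from the matching ciphertext letter (mod 26):
I(8)−E(4)=4 → E
O(14)−L(11)=3 → D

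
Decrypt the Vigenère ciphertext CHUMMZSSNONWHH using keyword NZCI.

PISEZAQKAPLOUI

Repeat the key across the ciphertext: NZCINZCINZCINZ
C(2)−N(13): -11≡15 → P
H(7)−Z(25): -18≡8 → I
U(20)−C(2): 18 → S
M(12)−I(8): 4 → E
M(12)−N(13): -1≡25 → Z
Z(25)−Z(25): 0 → A
S(18)−C(2): 16 → Q
S(18)−I(8): 10 → K
N(13)−N(13): 0 → A
O(14)−Z(25): -11≡15 → P
N(13)−C(2): 11 → L
W(22)−I(8): 14 → O
H(7)−N(13): -6≡20 → U
H(7)−Z(25): -18≡8 → I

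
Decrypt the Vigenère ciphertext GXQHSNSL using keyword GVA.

Repeat the key across the ciphertext: GVAGVAGV
G(6)−G(6): 0 → A
X(23)−V(21): 2 → C
Q(16)−A(0): 16 → Q
H(7)−G(6): 1 → B
S(18)−V(21): -3≡23 → X
N(13)−A(0): 13 → N
S(18)−G(6): 12 → M
L(11)−V(21): -10≡16 → Q

ACQBXNMQ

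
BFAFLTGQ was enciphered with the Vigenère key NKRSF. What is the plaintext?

Repeat the key across the ciphertext: NKRSFNKR
B(1)−N(13): -12≡14 → O
F(5)−K(10): -5≡21 → V
A(0)−R(17): -17≡9 → J
F(5)−S(18): -13≡13 → N
L(11)−F(5): 6 → G
T(19)−N(13): 6 → G
G(6)−K(10): -4≡22 → W
Q(16)−R(17): -1≡25 → Z

OVJNGGWZ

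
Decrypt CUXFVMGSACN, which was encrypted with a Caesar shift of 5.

C(2): 2−5=-3≡23 → X
U(20): 20−5=15 → P
X(23): 23−5=18 → S
F(5): 5−5=0 → A
V(21): 21−5=16 → Q
M(12): 12−5=7 → H
G(6): 6−5=1 → B
S(18): 18−5=13 → N
A(0): 0−5=-5≡21 → V
C(2): 2−5=-3≡23 → X
N(13): 13−5=8 → I

XPSAQHBNVXI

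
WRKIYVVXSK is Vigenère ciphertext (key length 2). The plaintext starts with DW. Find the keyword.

Subtract each crib letter from the matching ciphertext letter (mod 26):
W(22)−D(3)=19 → T
R(17)−W(22)=-5≡21 → V

TV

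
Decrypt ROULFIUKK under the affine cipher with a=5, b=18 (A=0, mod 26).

The inverse of 5 mod 26 is 21, since 5·21=105≡1. Apply D(y)=21·(y−18) mod 26:
R(17): 21·(17−18)=-21≡5 → F
O(14): 21·(14−18)=-84≡20 → U
U(20): 21·(20−18)=42≡16 → Q
L(11): 21·(11−18)=-147≡9 → J
F(5): 21·(5−18)=-273≡13 → N
I(8): 21·(8−18)=-210≡24 → Y
U(20): 21·(20−18)=42≡16 → Q
K(10): 21·(10−18)=-168≡14 → O
K(10): 21·(10−18)=-168≡14 → O

FUQJNYQOO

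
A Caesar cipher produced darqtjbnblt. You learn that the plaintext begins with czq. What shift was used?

1

From the crib: d(3)−c(2)=1, so the shift is 1.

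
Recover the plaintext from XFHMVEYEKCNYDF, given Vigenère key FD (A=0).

Repeat the key across the ciphertext: FDFDFDFDFDFDFD
X(23)−F(5): 18 → S
F(5)−D(3): 2 → C
H(7)−F(5): 2 → C
M(12)−D(3): 9 → J
V(21)−F(5): 16 → Q
E(4)−D(3): 1 → B
Y(24)−F(5): 19 → T
E(4)−D(3): 1 → B
K(10)−F(5): 5 → F
C(2)−D(3): -1≡25 → Z
N(13)−F(5): 8 → I
Y(24)−D(3): 21 → V
D(3)−F(5): -2≡24 → Y
F(5)−D(3): 2 → C

SCCJQBTBFZIVYC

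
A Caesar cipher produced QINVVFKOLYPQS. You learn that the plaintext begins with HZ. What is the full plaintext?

HZEMMWBFCPGHJ

From the crib: Q(16)−H(7)=9, so the shift is 9.
Subtract 9 from each ciphertext letter:
Q(16): 16−9=7 → H
I(8): 8−9=-1≡25 → Z
N(13): 13−9=4 → E
V(21): 21−9=12 → M
V(21): 21−9=12 → M
F(5): 5−9=-4≡22 → W
K(10): 10−9=1 → B
O(14): 14−9=5 → F
L(11): 11−9=2 → C
Y(24): 24−9=15 → P
P(15): 15−9=6 → G
Q(16): 16−9=7 → H
S(18): 18−9=9 → J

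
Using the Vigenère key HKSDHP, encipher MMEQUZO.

TWWTBOV

Repeat the key across the message: HKSDHPH
M(12)+H(7): 19 → T
M(12)+K(10): 22 → W
E(4)+S(18): 22 → W
Q(16)+D(3): 19 → T
U(20)+H(7): 27≡1 → B
Z(25)+P(15): 40≡14 → O
O(14)+H(7): 21 → V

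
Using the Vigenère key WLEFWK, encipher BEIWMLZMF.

XPMBIVVXJ

Repeat the key across the message: WLEFWKWLE
B(1)+W(22): 23 → X
E(4)+L(11): 15 → P
I(8)+E(4): 12 → M
W(22)+F(5): 27≡1 → B
M(12)+W(22): 34≡8 → I
L(11)+K(10): 21 → V
Z(25)+W(22): 47≡21 → V
M(12)+L(11): 23 → X
F(5)+E(4): 9 → J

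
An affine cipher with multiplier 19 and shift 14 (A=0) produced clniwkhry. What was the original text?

ytpmkibhg

The inverse of 19 mod 26 is 11, since 19·11=209≡1. Apply D(y)=11·(y−14) mod 26:
c(2): 11·(2−14)=-132≡24 → y
l(11): 11·(11−14)=-33≡19 → t
n(13): 11·(13−14)=-11≡15 → p
i(8): 11·(8−14)=-66≡12 → m
w(22): 11·(22−14)=88≡10 → k
k(10): 11·(10−14)=-44≡8 → i
h(7): 11·(7−14)=-77≡1 → b
r(17): 11·(17−14)=33≡7 → h
y(24): 11·(24−14)=110≡6 → g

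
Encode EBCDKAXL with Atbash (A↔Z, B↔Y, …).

E(4) → V(21)
B(1) → Y(24)
C(2) → X(23)
D(3) → W(22)
K(10) → P(15)
A(0) → Z(25)
X(23) → C(2)
L(11) → O(14)

VYXWPZCO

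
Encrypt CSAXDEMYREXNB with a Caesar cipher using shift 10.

C(2): 2+10=12 → M
S(18): 18+10=28≡2 → C
A(0): 0+10=10 → K
X(23): 23+10=33≡7 → H
D(3): 3+10=13 → N
E(4): 4+10=14 → O
M(12): 12+10=22 → W
Y(24): 24+10=34≡8 → I
R(17): 17+10=27≡1 → B
E(4): 4+10=14 → O
X(23): 23+10=33≡7 → H
N(13): 13+10=23 → X
B(1): 1+10=11 → L

MCKHNOWIBOHXL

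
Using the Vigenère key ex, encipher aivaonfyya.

Repeat the key across the message: exexexexex
a(0)+e(4): 4 → e
i(8)+x(23): 31≡5 → f
v(21)+e(4): 25 → z
a(0)+x(23): 23 → x
o(14)+e(4): 18 → s
n(13)+x(23): 36≡10 → k
f(5)+e(4): 9 → j
y(24)+x(23): 47≡21 → v
y(24)+e(4): 28≡2 → c
a(0)+x(23): 23 → x

efzxskjvcx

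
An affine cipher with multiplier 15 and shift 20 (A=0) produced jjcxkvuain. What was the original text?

The inverse of 15 mod 26 is 7, since 15·7=105≡1. Apply D(y)=7·(y−20) mod 26:
j(9): 7·(9−20)=-77≡1 → b
j(9): 7·(9−20)=-77≡1 → b
c(2): 7·(2−20)=-126≡4 → e
x(23): 7·(23−20)=21 → v
k(10): 7·(10−20)=-70≡8 → i
v(21): 7·(21−20)=7 → h
u(20): 7·(20−20)=0 → a
a(0): 7·(0−20)=-140≡16 → q
i(8): 7·(8−20)=-84≡20 → u
n(13): 7·(13−20)=-49≡3 → d

bbevihaqud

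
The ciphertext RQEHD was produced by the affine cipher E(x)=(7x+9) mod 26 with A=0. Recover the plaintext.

QBDWO

The inverse of 7 mod 26 is 15, since 7·15=105≡1. Apply D(y)=15·(y−9) mod 26:
R(17): 15·(17−9)=120≡16 → Q
Q(16): 15·(16−9)=105≡1 → B
E(4): 15·(4−9)=-75≡3 → D
H(7): 15·(7−9)=-30≡22 → W
D(3): 15·(3−9)=-90≡14 → O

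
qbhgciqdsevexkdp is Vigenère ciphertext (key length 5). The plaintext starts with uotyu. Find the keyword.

Subtract each crib letter from the matching ciphertext letter (mod 26):
q(16)−u(20)=-4≡22 → w
b(1)−o(14)=-13≡13 → n
h(7)−t(19)=-12≡14 → o
g(6)−y(24)=-18≡8 → i
c(2)−u(20)=-18≡8 → i

wnoii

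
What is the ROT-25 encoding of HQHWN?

GPGVM

H(7): 7+25=32≡6 → G
Q(16): 16+25=41≡15 → P
H(7): 7+25=32≡6 → G
W(22): 22+25=47≡21 → V
N(13): 13+25=38≡12 → M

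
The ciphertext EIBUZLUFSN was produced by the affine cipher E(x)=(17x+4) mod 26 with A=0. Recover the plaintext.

AOJEPFEXKZ

The inverse of 17 mod 26 is 23, since 17·23=391≡1. Apply D(y)=23·(y−4) mod 26:
E(4): 23·(4−4)=0 → A
I(8): 23·(8−4)=92≡14 → O
B(1): 23·(1−4)=-69≡9 → J
U(20): 23·(20−4)=368≡4 → E
Z(25): 23·(25−4)=483≡15 → P
L(11): 23·(11−4)=161≡5 → F
U(20): 23·(20−4)=368≡4 → E
F(5): 23·(5−4)=23 → X
S(18): 23·(18−4)=322≡10 → K
N(13): 23·(13−4)=207≡25 → Z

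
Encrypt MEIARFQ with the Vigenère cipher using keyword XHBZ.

JLJZOMR

Repeat the key across the message: XHBZXHB
M(12)+X(23): 35≡9 → J
E(4)+H(7): 11 → L
I(8)+B(1): 9 → J
A(0)+Z(25): 25 → Z
R(17)+X(23): 40≡14 → O
F(5)+H(7): 12 → M
Q(16)+B(1): 17 → R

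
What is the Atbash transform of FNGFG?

F(5) → U(20)
N(13) → M(12)
G(6) → T(19)
F(5) → U(20)
G(6) → T(19)

UMTUT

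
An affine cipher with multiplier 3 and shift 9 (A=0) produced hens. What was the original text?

ihkd

The inverse of 3 mod 26 is 9, since 3·9=27≡1. Apply D(y)=9·(y−9) mod 26:
h(7): 9·(7−9)=-18≡8 → i
e(4): 9·(4−9)=-45≡7 → h
n(13): 9·(13−9)=36≡10 → k
s(18): 9·(18−9)=81≡3 → d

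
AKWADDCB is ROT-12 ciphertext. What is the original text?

OYKORRQP

A(0): 0−12=-12≡14 → O
K(10): 10−12=-2≡24 → Y
W(22): 22−12=10 → K
A(0): 0−12=-12≡14 → O
D(3): 3−12=-9≡17 → R
D(3): 3−12=-9≡17 → R
C(2): 2−12=-10≡16 → Q
B(1): 1−12=-11≡15 → P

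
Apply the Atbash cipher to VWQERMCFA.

V(21) → E(4)
W(22) → D(3)
Q(16) → J(9)
E(4) → V(21)
R(17) → I(8)
M(12) → N(13)
C(2) → X(23)
F(5) → U(20)
A(0) → Z(25)

EDJVINXUZ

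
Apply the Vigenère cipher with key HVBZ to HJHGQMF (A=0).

Repeat the key across the message: HVBZHVB
H(7)+H(7): 14 → O
J(9)+V(21): 30≡4 → E
H(7)+B(1): 8 → I
G(6)+Z(25): 31≡5 → F
Q(16)+H(7): 23 → X
M(12)+V(21): 33≡7 → H
F(5)+B(1): 6 → G

OEIFXHG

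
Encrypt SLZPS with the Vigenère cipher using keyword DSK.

Repeat the key across the message: DSKDS
S(18)+D(3): 21 → V
L(11)+S(18): 29≡3 → D
Z(25)+K(10): 35≡9 → J
P(15)+D(3): 18 → S
S(18)+S(18): 36≡10 → K

VDJSK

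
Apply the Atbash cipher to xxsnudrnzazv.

cchmfwimazae

x(23) → c(2)
x(23) → c(2)
s(18) → h(7)
n(13) → m(12)
u(20) → f(5)
d(3) → w(22)
r(17) → i(8)
n(13) → m(12)
z(25) → a(0)
a(0) → z(25)
z(25) → a(0)
v(21) → e(4)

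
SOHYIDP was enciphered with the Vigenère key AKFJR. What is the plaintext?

Repeat the key across the ciphertext: AKFJRAK
S(18)−A(0): 18 → S
O(14)−K(10): 4 → E
H(7)−F(5): 2 → C
Y(24)−J(9): 15 → P
I(8)−R(17): -9≡17 → R
D(3)−A(0): 3 → D
P(15)−K(10): 5 → F

SECPRDF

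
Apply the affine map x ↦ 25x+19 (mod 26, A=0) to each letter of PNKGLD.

EGJNIQ

P(15): 25·15+19=394≡4 → E
N(13): 25·13+19=344≡6 → G
K(10): 25·10+19=269≡9 → J
G(6): 25·6+19=169≡13 → N
L(11): 25·11+19=294≡8 → I
D(3): 25·3+19=94≡16 → Q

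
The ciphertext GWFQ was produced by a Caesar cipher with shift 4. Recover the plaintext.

G(6): 6−4=2 → C
W(22): 22−4=18 → S
F(5): 5−4=1 → B
Q(16): 16−4=12 → M

CSBM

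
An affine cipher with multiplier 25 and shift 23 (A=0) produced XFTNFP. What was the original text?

The inverse of 25 mod 26 is 25, since 25·25=625≡1. Apply D(y)=25·(y−23) mod 26:
X(23): 25·(23−23)=0 → A
F(5): 25·(5−23)=-450≡18 → S
T(19): 25·(19−23)=-100≡4 → E
N(13): 25·(13−23)=-250≡10 → K
F(5): 25·(5−23)=-450≡18 → S
P(15): 25·(15−23)=-200≡8 → I

ASEKSI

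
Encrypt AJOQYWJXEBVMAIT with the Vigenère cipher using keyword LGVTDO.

Repeat the key across the message: LGVTDOLGVTDOLGV
A(0)+L(11): 11 → L
J(9)+G(6): 15 → P
O(14)+V(21): 35≡9 → J
Q(16)+T(19): 35≡9 → J
Y(24)+D(3): 27≡1 → B
W(22)+O(14): 36≡10 → K
J(9)+L(11): 20 → U
X(23)+G(6): 29≡3 → D
E(4)+V(21): 25 → Z
B(1)+T(19): 20 → U
V(21)+D(3): 24 → Y
M(12)+O(14): 26≡0 → A
A(0)+L(11): 11 → L
I(8)+G(6): 14 → O
T(19)+V(21): 40≡14 → O

LPJJBKUDZUYALOO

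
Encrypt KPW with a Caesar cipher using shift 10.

K(10): 10+10=20 → U
P(15): 15+10=25 → Z
W(22): 22+10=32≡6 → G

UZG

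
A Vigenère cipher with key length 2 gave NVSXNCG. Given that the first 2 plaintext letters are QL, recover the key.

XK

Subtract each crib letter from the matching ciphertext letter (mod 26):
N(13)−Q(16)=-3≡23 → X
V(21)−L(11)=10 → K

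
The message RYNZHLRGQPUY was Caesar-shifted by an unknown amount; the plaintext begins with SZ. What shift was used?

From the crib: R(17)−S(18)=-1≡25, so the shift is 25.

25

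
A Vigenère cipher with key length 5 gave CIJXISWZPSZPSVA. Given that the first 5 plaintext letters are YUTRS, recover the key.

Subtract each crib letter from the matching ciphertext letter (mod 26):
C(2)−Y(24)=-22≡4 → E
I(8)−U(20)=-12≡14 → O
J(9)−T(19)=-10≡16 → Q
X(23)−R(17)=6 → G
I(8)−S(18)=-10≡16 → Q

EOQGQ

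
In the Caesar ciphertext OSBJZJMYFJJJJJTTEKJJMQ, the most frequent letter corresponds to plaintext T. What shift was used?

16

The most frequent ciphertext letter is J (appears 9 times).
J is position 9; T is position 19.
Shift = -10≡16.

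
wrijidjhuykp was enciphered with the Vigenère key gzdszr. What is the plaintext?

qsfrjmdirgly

Repeat the key across the ciphertext: gzdszrgzdszr
w(22)−g(6): 16 → q
r(17)−z(25): -8≡18 → s
i(8)−d(3): 5 → f
j(9)−s(18): -9≡17 → r
i(8)−z(25): -17≡9 → j
d(3)−r(17): -14≡12 → m
j(9)−g(6): 3 → d
h(7)−z(25): -18≡8 → i
u(20)−d(3): 17 → r
y(24)−s(18): 6 → g
k(10)−z(25): -15≡11 → l
p(15)−r(17): -2≡24 → y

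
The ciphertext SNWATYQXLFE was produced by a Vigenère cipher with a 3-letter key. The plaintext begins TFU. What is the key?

Subtract each crib letter from the matching ciphertext letter (mod 26):
S(18)−T(19)=-1≡25 → Z
N(13)−F(5)=8 → I
W(22)−U(20)=2 → C

ZIC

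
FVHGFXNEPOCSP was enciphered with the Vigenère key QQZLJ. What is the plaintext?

PFIVWHXFEFMCQ

Repeat the key across the ciphertext: QQZLJQQZLJQQZ
F(5)−Q(16): -11≡15 → P
V(21)−Q(16): 5 → F
H(7)−Z(25): -18≡8 → I
G(6)−L(11): -5≡21 → V
F(5)−J(9): -4≡22 → W
X(23)−Q(16): 7 → H
N(13)−Q(16): -3≡23 → X
E(4)−Z(25): -21≡5 → F
P(15)−L(11): 4 → E
O(14)−J(9): 5 → F
C(2)−Q(16): -14≡12 → M
S(18)−Q(16): 2 → C
P(15)−Z(25): -10≡16 → Q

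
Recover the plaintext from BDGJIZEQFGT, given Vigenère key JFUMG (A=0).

Repeat the key across the ciphertext: JFUMGJFUMGJ
B(1)−J(9): -8≡18 → S
D(3)−F(5): -2≡24 → Y
G(6)−U(20): -14≡12 → M
J(9)−M(12): -3≡23 → X
I(8)−G(6): 2 → C
Z(25)−J(9): 16 → Q
E(4)−F(5): -1≡25 → Z
Q(16)−U(20): -4≡22 → W
F(5)−M(12): -7≡19 → T
G(6)−G(6): 0 → A
T(19)−J(9): 10 → K

SYMXCQZWTAK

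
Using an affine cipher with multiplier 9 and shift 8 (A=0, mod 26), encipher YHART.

Y(24): 9·24+8=224≡16 → Q
H(7): 9·7+8=71≡19 → T
A(0): 9·0+8=8 → I
R(17): 9·17+8=161≡5 → F
T(19): 9·19+8=179≡23 → X

QTIFX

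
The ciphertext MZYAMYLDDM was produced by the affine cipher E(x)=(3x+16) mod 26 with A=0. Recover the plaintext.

The inverse of 3 mod 26 is 9, since 3·9=27≡1. Apply D(y)=9·(y−16) mod 26:
M(12): 9·(12−16)=-36≡16 → Q
Z(25): 9·(25−16)=81≡3 → D
Y(24): 9·(24−16)=72≡20 → U
A(0): 9·(0−16)=-144≡12 → M
M(12): 9·(12−16)=-36≡16 → Q
Y(24): 9·(24−16)=72≡20 → U
L(11): 9·(11−16)=-45≡7 → H
D(3): 9·(3−16)=-117≡13 → N
D(3): 9·(3−16)=-117≡13 → N
M(12): 9·(12−16)=-36≡16 → Q

QDUMQUHNNQ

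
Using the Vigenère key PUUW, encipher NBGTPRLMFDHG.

Repeat the key across the message: PUUWPUUWPUUW
N(13)+P(15): 28≡2 → C
B(1)+U(20): 21 → V
G(6)+U(20): 26≡0 → A
T(19)+W(22): 41≡15 → P
P(15)+P(15): 30≡4 → E
R(17)+U(20): 37≡11 → L
L(11)+U(20): 31≡5 → F
M(12)+W(22): 34≡8 → I
F(5)+P(15): 20 → U
D(3)+U(20): 23 → X
H(7)+U(20): 27≡1 → B
G(6)+W(22): 28≡2 → C

CVAPELFIUXBC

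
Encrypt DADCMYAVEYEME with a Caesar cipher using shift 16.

D(3): 3+16=19 → T
A(0): 0+16=16 → Q
D(3): 3+16=19 → T
C(2): 2+16=18 → S
M(12): 12+16=28≡2 → C
Y(24): 24+16=40≡14 → O
A(0): 0+16=16 → Q
V(21): 21+16=37≡11 → L
E(4): 4+16=20 → U
Y(24): 24+16=40≡14 → O
E(4): 4+16=20 → U
M(12): 12+16=28≡2 → C
E(4): 4+16=20 → U

TQTSCOQLUOUCU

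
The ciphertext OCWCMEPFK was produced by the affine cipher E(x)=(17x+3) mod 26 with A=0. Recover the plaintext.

The inverse of 17 mod 26 is 23, since 17·23=391≡1. Apply D(y)=23·(y−3) mod 26:
O(14): 23·(14−3)=253≡19 → T
C(2): 23·(2−3)=-23≡3 → D
W(22): 23·(22−3)=437≡21 → V
C(2): 23·(2−3)=-23≡3 → D
M(12): 23·(12−3)=207≡25 → Z
E(4): 23·(4−3)=23 → X
P(15): 23·(15−3)=276≡16 → Q
F(5): 23·(5−3)=46≡20 → U
K(10): 23·(10−3)=161≡5 → F

TDVDZXQUF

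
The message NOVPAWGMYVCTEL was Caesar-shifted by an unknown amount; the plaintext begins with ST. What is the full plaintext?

STAUFBLRDAHYJQ

From the crib: N(13)−S(18)=-5≡21, so the shift is 21.
Subtract 21 from each ciphertext letter:
N(13): 13−21=-8≡18 → S
O(14): 14−21=-7≡19 → T
V(21): 21−21=0 → A
P(15): 15−21=-6≡20 → U
A(0): 0−21=-21≡5 → F
W(22): 22−21=1 → B
G(6): 6−21=-15≡11 → L
M(12): 12−21=-9≡17 → R
Y(24): 24−21=3 → D
V(21): 21−21=0 → A
C(2): 2−21=-19≡7 → H
T(19): 19−21=-2≡24 → Y
E(4): 4−21=-17≡9 → J
L(11): 11−21=-10≡16 → Q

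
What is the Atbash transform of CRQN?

C(2) → X(23)
R(17) → I(8)
Q(16) → J(9)
N(13) → M(12)

XIJM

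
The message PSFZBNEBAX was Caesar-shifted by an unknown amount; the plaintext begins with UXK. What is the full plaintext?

From the crib: P(15)−U(20)=-5≡21, so the shift is 21.
Subtract 21 from each ciphertext letter:
P(15): 15−21=-6≡20 → U
S(18): 18−21=-3≡23 → X
F(5): 5−21=-16≡10 → K
Z(25): 25−21=4 → E
B(1): 1−21=-20≡6 → G
N(13): 13−21=-8≡18 → S
E(4): 4−21=-17≡9 → J
B(1): 1−21=-20≡6 → G
A(0): 0−21=-21≡5 → F
X(23): 23−21=2 → C

UXKEGSJGFC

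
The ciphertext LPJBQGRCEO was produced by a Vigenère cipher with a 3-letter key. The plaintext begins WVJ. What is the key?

Subtract each crib letter from the matching ciphertext letter (mod 26):
L(11)−W(22)=-11≡15 → P
P(15)−V(21)=-6≡20 → U
J(9)−J(9)=0 → A

PUA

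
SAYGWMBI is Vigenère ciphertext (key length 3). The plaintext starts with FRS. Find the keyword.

NJG

Subtract each crib letter from the matching ciphertext letter (mod 26):
S(18)−F(5)=13 → N
A(0)−R(17)=-17≡9 → J
Y(24)−S(18)=6 → G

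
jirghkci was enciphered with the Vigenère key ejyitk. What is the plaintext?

fztyoayz

Repeat the key across the ciphertext: ejyitkej
j(9)−e(4): 5 → f
i(8)−j(9): -1≡25 → z
r(17)−y(24): -7≡19 → t
g(6)−i(8): -2≡24 → y
h(7)−t(19): -12≡14 → o
k(10)−k(10): 0 → a
c(2)−e(4): -2≡24 → y
i(8)−j(9): -1≡25 → z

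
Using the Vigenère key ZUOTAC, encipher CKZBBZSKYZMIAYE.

BENUBBREMSMKZSS

Repeat the key across the message: ZUOTACZUOTACZUO
C(2)+Z(25): 27≡1 → B
K(10)+U(20): 30≡4 → E
Z(25)+O(14): 39≡13 → N
B(1)+T(19): 20 → U
B(1)+A(0): 1 → B
Z(25)+C(2): 27≡1 → B
S(18)+Z(25): 43≡17 → R
K(10)+U(20): 30≡4 → E
Y(24)+O(14): 38≡12 → M
Z(25)+T(19): 44≡18 → S
M(12)+A(0): 12 → M
I(8)+C(2): 10 → K
A(0)+Z(25): 25 → Z
Y(24)+U(20): 44≡18 → S
E(4)+O(14): 18 → S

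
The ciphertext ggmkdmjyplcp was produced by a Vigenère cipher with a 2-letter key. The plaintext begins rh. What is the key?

Subtract each crib letter from the matching ciphertext letter (mod 26):
g(6)−r(17)=-11≡15 → p
g(6)−h(7)=-1≡25 → z

pz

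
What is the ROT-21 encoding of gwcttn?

brxooi

g(6): 6+21=27≡1 → b
w(22): 22+21=43≡17 → r
c(2): 2+21=23 → x
t(19): 19+21=40≡14 → o
t(19): 19+21=40≡14 → o
n(13): 13+21=34≡8 → i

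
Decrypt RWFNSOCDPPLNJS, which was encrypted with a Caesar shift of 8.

JOXFKGUVHHDFBK

R(17): 17−8=9 → J
W(22): 22−8=14 → O
F(5): 5−8=-3≡23 → X
N(13): 13−8=5 → F
S(18): 18−8=10 → K
O(14): 14−8=6 → G
C(2): 2−8=-6≡20 → U
D(3): 3−8=-5≡21 → V
P(15): 15−8=7 → H
P(15): 15−8=7 → H
L(11): 11−8=3 → D
N(13): 13−8=5 → F
J(9): 9−8=1 → B
S(18): 18−8=10 → K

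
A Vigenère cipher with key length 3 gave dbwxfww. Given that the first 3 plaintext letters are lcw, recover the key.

Subtract each crib letter from the matching ciphertext letter (mod 26):
d(3)−l(11)=-8≡18 → s
b(1)−c(2)=-1≡25 → z
w(22)−w(22)=0 → a

sza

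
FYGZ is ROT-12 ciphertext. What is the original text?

TMUN

F(5): 5−12=-7≡19 → T
Y(24): 24−12=12 → M
G(6): 6−12=-6≡20 → U
Z(25): 25−12=13 → N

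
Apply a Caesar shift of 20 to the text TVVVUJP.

NPPPODJ

T(19): 19+20=39≡13 → N
V(21): 21+20=41≡15 → P
V(21): 21+20=41≡15 → P
V(21): 21+20=41≡15 → P
U(20): 20+20=40≡14 → O
J(9): 9+20=29≡3 → D
P(15): 15+20=35≡9 → J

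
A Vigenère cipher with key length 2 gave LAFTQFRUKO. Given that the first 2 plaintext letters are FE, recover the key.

GW

Subtract each crib letter from the matching ciphertext letter (mod 26):
L(11)−F(5)=6 → G
A(0)−E(4)=-4≡22 → W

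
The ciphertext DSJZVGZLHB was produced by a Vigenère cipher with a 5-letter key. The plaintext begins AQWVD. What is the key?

Subtract each crib letter from the matching ciphertext letter (mod 26):
D(3)−A(0)=3 → D
S(18)−Q(16)=2 → C
J(9)−W(22)=-13≡13 → N
Z(25)−V(21)=4 → E
V(21)−D(3)=18 → S

DCNES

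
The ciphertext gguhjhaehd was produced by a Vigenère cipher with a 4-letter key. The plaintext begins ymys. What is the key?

Subtract each crib letter from the matching ciphertext letter (mod 26):
g(6)−y(24)=-18≡8 → i
g(6)−m(12)=-6≡20 → u
u(20)−y(24)=-4≡22 → w
h(7)−s(18)=-11≡15 → p

iuwp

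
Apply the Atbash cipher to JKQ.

QPJ

J(9) → Q(16)
K(10) → P(15)
Q(16) → J(9)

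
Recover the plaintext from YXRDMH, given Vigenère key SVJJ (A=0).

Repeat the key across the ciphertext: SVJJSV
Y(24)−S(18): 6 → G
X(23)−V(21): 2 → C
R(17)−J(9): 8 → I
D(3)−J(9): -6≡20 → U
M(12)−S(18): -6≡20 → U
H(7)−V(21): -14≡12 → M

GCIUUM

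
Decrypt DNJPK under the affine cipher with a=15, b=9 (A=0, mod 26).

The inverse of 15 mod 26 is 7, since 15·7=105≡1. Apply D(y)=7·(y−9) mod 26:
D(3): 7·(3−9)=-42≡10 → K
N(13): 7·(13−9)=28≡2 → C
J(9): 7·(9−9)=0 → A
P(15): 7·(15−9)=42≡16 → Q
K(10): 7·(10−9)=7 → H

KCAQH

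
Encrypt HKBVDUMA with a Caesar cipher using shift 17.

H(7): 7+17=24 → Y
K(10): 10+17=27≡1 → B
B(1): 1+17=18 → S
V(21): 21+17=38≡12 → M
D(3): 3+17=20 → U
U(20): 20+17=37≡11 → L
M(12): 12+17=29≡3 → D
A(0): 0+17=17 → R

YBSMULDR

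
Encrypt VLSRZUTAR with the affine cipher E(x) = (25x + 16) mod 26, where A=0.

V(21): 25·21+16=541≡21 → V
L(11): 25·11+16=291≡5 → F
S(18): 25·18+16=466≡24 → Y
R(17): 25·17+16=441≡25 → Z
Z(25): 25·25+16=641≡17 → R
U(20): 25·20+16=516≡22 → W
T(19): 25·19+16=491≡23 → X
A(0): 25·0+16=16 → Q
R(17): 25·17+16=441≡25 → Z

VFYZRWXQZ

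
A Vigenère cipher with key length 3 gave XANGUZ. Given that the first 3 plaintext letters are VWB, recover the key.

CEM

Subtract each crib letter from the matching ciphertext letter (mod 26):
X(23)−V(21)=2 → C
A(0)−W(22)=-22≡4 → E
N(13)−B(1)=12 → M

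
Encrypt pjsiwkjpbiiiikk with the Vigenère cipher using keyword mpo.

Repeat the key across the message: mpompompompompo
p(15)+m(12): 27≡1 → b
j(9)+p(15): 24 → y
s(18)+o(14): 32≡6 → g
i(8)+m(12): 20 → u
w(22)+p(15): 37≡11 → l
k(10)+o(14): 24 → y
j(9)+m(12): 21 → v
p(15)+p(15): 30≡4 → e
b(1)+o(14): 15 → p
i(8)+m(12): 20 → u
i(8)+p(15): 23 → x
i(8)+o(14): 22 → w
i(8)+m(12): 20 → u
k(10)+p(15): 25 → z
k(10)+o(14): 24 → y

bygulyvepuxwuzy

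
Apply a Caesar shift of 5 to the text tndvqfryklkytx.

t(19): 19+5=24 → y
n(13): 13+5=18 → s
d(3): 3+5=8 → i
v(21): 21+5=26≡0 → a
q(16): 16+5=21 → v
f(5): 5+5=10 → k
r(17): 17+5=22 → w
y(24): 24+5=29≡3 → d
k(10): 10+5=15 → p
l(11): 11+5=16 → q
k(10): 10+5=15 → p
y(24): 24+5=29≡3 → d
t(19): 19+5=24 → y
x(23): 23+5=28≡2 → c

ysiavkwdpqpdyc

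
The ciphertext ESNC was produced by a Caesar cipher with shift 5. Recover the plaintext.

ZNIX

E(4): 4−5=-1≡25 → Z
S(18): 18−5=13 → N
N(13): 13−5=8 → I
C(2): 2−5=-3≡23 → X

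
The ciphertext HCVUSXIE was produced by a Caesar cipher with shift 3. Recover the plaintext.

H(7): 7−3=4 → E
C(2): 2−3=-1≡25 → Z
V(21): 21−3=18 → S
U(20): 20−3=17 → R
S(18): 18−3=15 → P
X(23): 23−3=20 → U
I(8): 8−3=5 → F
E(4): 4−3=1 → B

EZSRPUFB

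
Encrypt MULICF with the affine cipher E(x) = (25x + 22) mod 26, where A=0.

KCLOUR

M(12): 25·12+22=322≡10 → K
U(20): 25·20+22=522≡2 → C
L(11): 25·11+22=297≡11 → L
I(8): 25·8+22=222≡14 → O
C(2): 25·2+22=72≡20 → U
F(5): 25·5+22=147≡17 → R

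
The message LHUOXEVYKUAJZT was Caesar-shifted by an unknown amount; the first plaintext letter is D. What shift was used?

From the crib: L(11)−D(3)=8, so the shift is 8.

8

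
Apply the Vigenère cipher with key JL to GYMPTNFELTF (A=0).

Repeat the key across the message: JLJLJLJLJLJ
G(6)+J(9): 15 → P
Y(24)+L(11): 35≡9 → J
M(12)+J(9): 21 → V
P(15)+L(11): 26≡0 → A
T(19)+J(9): 28≡2 → C
N(13)+L(11): 24 → Y
F(5)+J(9): 14 → O
E(4)+L(11): 15 → P
L(11)+J(9): 20 → U
T(19)+L(11): 30≡4 → E
F(5)+J(9): 14 → O

PJVACYOPUEO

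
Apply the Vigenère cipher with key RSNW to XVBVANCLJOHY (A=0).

Repeat the key across the message: RSNWRSNWRSNW
X(23)+R(17): 40≡14 → O
V(21)+S(18): 39≡13 → N
B(1)+N(13): 14 → O
V(21)+W(22): 43≡17 → R
A(0)+R(17): 17 → R
N(13)+S(18): 31≡5 → F
C(2)+N(13): 15 → P
L(11)+W(22): 33≡7 → H
J(9)+R(17): 26≡0 → A
O(14)+S(18): 32≡6 → G
H(7)+N(13): 20 → U
Y(24)+W(22): 46≡20 → U

ONORRFPHAGUU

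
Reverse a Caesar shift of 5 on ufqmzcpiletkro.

palhuxkdgzofmj

u(20): 20−5=15 → p
f(5): 5−5=0 → a
q(16): 16−5=11 → l
m(12): 12−5=7 → h
z(25): 25−5=20 → u
c(2): 2−5=-3≡23 → x
p(15): 15−5=10 → k
i(8): 8−5=3 → d
l(11): 11−5=6 → g
e(4): 4−5=-1≡25 → z
t(19): 19−5=14 → o
k(10): 10−5=5 → f
r(17): 17−5=12 → m
o(14): 14−5=9 → j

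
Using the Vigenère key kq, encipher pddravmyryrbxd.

ztnhklwobobrht

Repeat the key across the message: kqkqkqkqkqkqkq
p(15)+k(10): 25 → z
d(3)+q(16): 19 → t
d(3)+k(10): 13 → n
r(17)+q(16): 33≡7 → h
a(0)+k(10): 10 → k
v(21)+q(16): 37≡11 → l
m(12)+k(10): 22 → w
y(24)+q(16): 40≡14 → o
r(17)+k(10): 27≡1 → b
y(24)+q(16): 40≡14 → o
r(17)+k(10): 27≡1 → b
b(1)+q(16): 17 → r
x(23)+k(10): 33≡7 → h
d(3)+q(16): 19 → t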